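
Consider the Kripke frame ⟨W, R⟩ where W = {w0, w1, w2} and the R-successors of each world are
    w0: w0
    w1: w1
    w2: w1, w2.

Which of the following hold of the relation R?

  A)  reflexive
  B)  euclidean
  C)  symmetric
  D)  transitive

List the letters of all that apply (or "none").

(A) reflexive: each world relates to itself.
(B) not euclidean: w2 R w1 and w2 R w2 but not w1 R w2.
(C) not symmetric: w2 R w1 but not w1 R w2.
(D) transitive: R is closed under composition.

A, D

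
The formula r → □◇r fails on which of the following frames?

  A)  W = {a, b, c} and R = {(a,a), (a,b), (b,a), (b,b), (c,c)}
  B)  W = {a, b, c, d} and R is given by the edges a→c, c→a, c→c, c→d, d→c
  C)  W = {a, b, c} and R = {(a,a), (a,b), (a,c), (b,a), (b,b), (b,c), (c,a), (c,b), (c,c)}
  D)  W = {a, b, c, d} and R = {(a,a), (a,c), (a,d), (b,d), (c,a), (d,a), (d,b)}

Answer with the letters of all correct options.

none

The schema r → □◇r is axiom B; it is valid on a frame iff R is symmetric.
(A) R is symmetric (every R-edge is matched by its reverse), so the schema is valid here.
(B) R is symmetric (every R-edge is matched by its reverse), so the schema is valid here.
(C) R is symmetric (every R-edge is matched by its reverse), so the schema is valid here.
(D) R is symmetric (every R-edge is matched by its reverse), so the schema is valid here.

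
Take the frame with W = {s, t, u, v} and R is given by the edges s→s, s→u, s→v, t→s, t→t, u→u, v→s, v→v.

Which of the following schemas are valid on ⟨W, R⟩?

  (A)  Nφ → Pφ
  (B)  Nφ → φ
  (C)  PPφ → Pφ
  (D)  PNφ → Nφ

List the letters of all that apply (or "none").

A, B

R is reflexive: each world relates to itself.
R is not transitive: t R s and s R u but not t R u.
R is not euclidean: s R u and s R s but not u R s.
R is serial: every world has an R-successor.
(A) axiom D: valid iff R is serial. R is serial — valid.
(B) Nφ → φ is axiom T; it is valid on a frame exactly when R is reflexive. R is reflexive, so valid.
(C) PPφ → Pφ is the dual of axiom 4; it is valid on a frame exactly when R is transitive. R is not transitive, so not valid.
(D) PNφ → Nφ is the dual of axiom 5, which corresponds to the euclidean property. R is not euclidean — not valid.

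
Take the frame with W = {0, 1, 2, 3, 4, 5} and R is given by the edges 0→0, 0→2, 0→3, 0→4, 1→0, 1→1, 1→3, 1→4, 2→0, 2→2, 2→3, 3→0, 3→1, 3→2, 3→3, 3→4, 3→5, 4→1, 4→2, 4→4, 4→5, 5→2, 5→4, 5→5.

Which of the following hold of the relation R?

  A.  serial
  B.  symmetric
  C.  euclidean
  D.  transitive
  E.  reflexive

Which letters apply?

(A) serial: every world has an R-successor.
(B) not symmetric: 0 R 4 but not 4 R 0.
(C) not euclidean: 0 R 2 and 0 R 4 but not 2 R 4.
(D) not transitive: 0 R 3 and 3 R 1 but not 0 R 1.
(E) reflexive: each world relates to itself.

A, E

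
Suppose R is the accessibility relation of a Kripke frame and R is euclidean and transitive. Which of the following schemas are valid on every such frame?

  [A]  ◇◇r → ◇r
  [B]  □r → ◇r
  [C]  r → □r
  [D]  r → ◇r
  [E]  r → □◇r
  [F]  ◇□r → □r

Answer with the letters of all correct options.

A, F

(A) ◇◇r → ◇r is the dual of axiom 4, which corresponds to transitivity. Every such R is transitive — valid.
(B) □r → ◇r (axiom D) characterises the serial frames. Such an R need not be serial — not valid.
(C) r → □r is valid only on frames where every R-edge is a self-loop. Such an R need not be a subset of the identity — not valid.
(D) r → ◇r (the dual of axiom T) characterises the reflexive frames. Such an R need not be reflexive — not valid.
(E) r → □◇r (axiom B) characterises the symmetric frames. Such an R need not be symmetric — not valid.
(F) the dual of axiom 5: valid iff R is euclidean. Every such R is euclidean — valid.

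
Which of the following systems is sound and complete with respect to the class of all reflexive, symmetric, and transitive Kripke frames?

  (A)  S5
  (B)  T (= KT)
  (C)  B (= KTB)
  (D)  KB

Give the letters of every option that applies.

A

(A) S5 is determined by exactly this class.
(B) T (= KT) is determined by the class of reflexive frames.
(C) B (= KTB) is determined by the class of reflexive and symmetric frames.
(D) KB is determined by the class of symmetric frames.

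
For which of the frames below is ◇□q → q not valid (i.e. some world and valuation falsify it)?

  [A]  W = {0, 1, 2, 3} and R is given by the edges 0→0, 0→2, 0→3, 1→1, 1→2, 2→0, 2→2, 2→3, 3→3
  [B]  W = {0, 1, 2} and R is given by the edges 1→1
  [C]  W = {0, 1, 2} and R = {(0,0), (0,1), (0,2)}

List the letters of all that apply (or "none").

The schema ◇□q → q is the dual of axiom B; it is valid on a frame iff R is symmetric.
(A) R is not symmetric (0 R 3 but not 3 R 0), so the schema fails here.
(B) R is symmetric (every R-edge is matched by its reverse), so the schema is valid here.
(C) R is not symmetric (0 R 1 but not 1 R 0), so the schema fails here.

A, C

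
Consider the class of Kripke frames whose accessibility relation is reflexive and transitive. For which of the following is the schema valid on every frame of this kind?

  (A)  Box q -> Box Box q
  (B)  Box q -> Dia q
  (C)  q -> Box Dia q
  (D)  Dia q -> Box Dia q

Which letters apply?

Reflexive relations are serial.
(A) axiom 4: valid iff R is transitive. Every such R is transitive — valid.
(B) axiom D: valid iff R is serial. Every such R is serial — valid.
(C) q -> Box Dia q is axiom B, which corresponds to symmetry. Such an R need not be symmetric — not valid.
(D) axiom 5: valid iff R is euclidean. Such an R need not be euclidean — not valid.

A, B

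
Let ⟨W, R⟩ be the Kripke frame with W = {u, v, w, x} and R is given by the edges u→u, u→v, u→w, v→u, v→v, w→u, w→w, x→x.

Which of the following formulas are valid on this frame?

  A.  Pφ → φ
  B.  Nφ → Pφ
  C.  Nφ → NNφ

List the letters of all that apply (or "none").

B

R is not transitive: v R u and u R w but not v R w.
R is serial: every world has an R-successor.
R is not a subset of the identity: u R v with u ≠ v.
(A) Pφ → φ is valid only on frames where every R-edge is a self-loop. Here R ⊄ identity — not valid.
(B) Nφ → Pφ (axiom D) characterises the serial frames. R is serial — valid.
(C) Nφ → NNφ is axiom 4; it is valid on a frame exactly when R is transitive. R is not transitive, so not valid.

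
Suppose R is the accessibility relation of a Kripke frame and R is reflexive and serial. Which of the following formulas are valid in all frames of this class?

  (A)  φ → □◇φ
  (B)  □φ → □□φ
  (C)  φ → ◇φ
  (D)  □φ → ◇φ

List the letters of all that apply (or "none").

C, D

(A) axiom B: valid iff R is symmetric. Such an R need not be symmetric — not valid.
(B) □φ → □□φ (axiom 4) characterises the transitive frames. Such an R need not be transitive — not valid.
(C) φ → ◇φ is the dual of axiom T, which corresponds to reflexivity. Every such R is reflexive — valid.
(D) □φ → ◇φ (axiom D) characterises the serial frames. Every such R is serial — valid.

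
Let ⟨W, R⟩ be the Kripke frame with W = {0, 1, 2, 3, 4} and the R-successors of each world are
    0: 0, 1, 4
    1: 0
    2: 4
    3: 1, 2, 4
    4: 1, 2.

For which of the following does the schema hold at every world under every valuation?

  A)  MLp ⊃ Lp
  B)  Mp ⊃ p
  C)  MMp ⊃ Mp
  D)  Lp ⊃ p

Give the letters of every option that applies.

R is not reflexive: not 1 R 1.
R is not transitive: 0 R 4 and 4 R 2 but not 0 R 2.
R is not euclidean: 0 R 1 and 0 R 4 but not 1 R 4.
R is not a subset of the identity: 0 R 1 with 0 ≠ 1.
(A) the dual of axiom 5: valid iff R is euclidean. R is not euclidean — not valid.
(B) Mp ⊃ p is valid only on frames where every R-edge is a self-loop. Here R ⊄ identity — not valid.
(C) MMp ⊃ Mp (the dual of axiom 4) characterises the transitive frames. R is not transitive — not valid.
(D) Lp ⊃ p is axiom T; it is valid on a frame exactly when R is reflexive. R is not reflexive, so not valid.

none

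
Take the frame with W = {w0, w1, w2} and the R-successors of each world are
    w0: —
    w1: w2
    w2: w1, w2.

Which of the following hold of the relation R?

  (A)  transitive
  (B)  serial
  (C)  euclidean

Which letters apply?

none

(A) not transitive: w1 R w2 and w2 R w1 but not w1 R w1.
(B) not serial: w0 has no R-successor.
(C) not euclidean: w2 R w1 and w2 R w1 but not w1 R w1.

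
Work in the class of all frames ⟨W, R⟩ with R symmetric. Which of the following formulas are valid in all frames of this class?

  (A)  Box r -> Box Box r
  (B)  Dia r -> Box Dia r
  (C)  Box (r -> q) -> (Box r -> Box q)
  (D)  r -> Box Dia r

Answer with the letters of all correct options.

(A) Box r -> Box Box r is axiom 4, which corresponds to transitivity. Such an R need not be transitive — not valid.
(B) axiom 5: valid iff R is euclidean. Such an R need not be euclidean — not valid.
(C) this is just K, valid on every normal frame.
(D) r -> Box Dia r is axiom B, which corresponds to symmetry. Every such R is symmetric — valid.

C, D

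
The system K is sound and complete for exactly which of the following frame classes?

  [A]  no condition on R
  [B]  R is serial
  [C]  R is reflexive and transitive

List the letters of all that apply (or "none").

(A) K is sound and complete for exactly this class.
(B) this class determines D, not K.
(C) this class determines S4, not K.

A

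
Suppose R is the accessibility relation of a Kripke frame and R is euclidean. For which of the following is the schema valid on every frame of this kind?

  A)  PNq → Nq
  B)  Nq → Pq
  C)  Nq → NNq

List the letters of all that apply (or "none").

(A) PNq → Nq is the dual of axiom 5; it is valid on a frame exactly when R is euclidean. Every such R is euclidean, so valid.
(B) Nq → Pq is axiom D; it is valid on a frame exactly when R is serial. Such an R need not be serial, so not valid.
(C) Nq → NNq (axiom 4) characterises the transitive frames. Such an R need not be transitive — not valid.

A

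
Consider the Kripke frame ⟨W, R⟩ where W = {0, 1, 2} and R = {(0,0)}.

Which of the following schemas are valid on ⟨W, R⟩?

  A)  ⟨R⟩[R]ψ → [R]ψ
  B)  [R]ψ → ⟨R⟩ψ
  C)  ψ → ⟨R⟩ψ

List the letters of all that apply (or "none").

A

R is not reflexive: not 1 R 1.
R is euclidean: any two R-successors of the same world are R-related.
R is not serial: 1 has no R-successor.
(A) ⟨R⟩[R]ψ → [R]ψ is the dual of axiom 5; it is valid on a frame exactly when R is euclidean. R is euclidean, so valid.
(B) [R]ψ → ⟨R⟩ψ (axiom D) characterises the serial frames. R is not serial — not valid.
(C) ψ → ⟨R⟩ψ is the dual of axiom T; it is valid on a frame exactly when R is reflexive. R is not reflexive, so not valid.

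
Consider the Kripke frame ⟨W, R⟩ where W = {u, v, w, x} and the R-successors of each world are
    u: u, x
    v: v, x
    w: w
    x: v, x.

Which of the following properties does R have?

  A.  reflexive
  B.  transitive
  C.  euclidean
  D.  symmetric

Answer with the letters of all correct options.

(A) reflexive: each world relates to itself.
(B) not transitive: u R x and x R v but not u R v.
(C) not euclidean: u R x and u R u but not x R u.
(D) not symmetric: u R x but not x R u.

A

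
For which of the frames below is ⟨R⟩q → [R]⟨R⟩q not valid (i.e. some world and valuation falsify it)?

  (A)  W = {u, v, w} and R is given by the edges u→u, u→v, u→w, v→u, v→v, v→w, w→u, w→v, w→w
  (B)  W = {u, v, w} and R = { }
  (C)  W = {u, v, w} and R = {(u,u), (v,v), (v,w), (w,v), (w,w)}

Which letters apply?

none

The schema ⟨R⟩q → [R]⟨R⟩q is axiom 5; it is valid on a frame iff R is euclidean.
(A) R is euclidean (any two R-successors of the same world are R-related), so the schema is valid here.
(B) R is euclidean (any two R-successors of the same world are R-related), so the schema is valid here.
(C) R is euclidean (any two R-successors of the same world are R-related), so the schema is valid here.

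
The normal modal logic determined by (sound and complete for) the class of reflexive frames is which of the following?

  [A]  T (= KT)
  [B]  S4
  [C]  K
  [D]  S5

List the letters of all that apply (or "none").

A

(A) T (= KT) is determined by exactly this class.
(B) S4 is determined by the class of reflexive and transitive frames.
(C) K is determined by the class of arbitrary frames.
(D) S5 is determined by the class of reflexive, symmetric, and transitive frames.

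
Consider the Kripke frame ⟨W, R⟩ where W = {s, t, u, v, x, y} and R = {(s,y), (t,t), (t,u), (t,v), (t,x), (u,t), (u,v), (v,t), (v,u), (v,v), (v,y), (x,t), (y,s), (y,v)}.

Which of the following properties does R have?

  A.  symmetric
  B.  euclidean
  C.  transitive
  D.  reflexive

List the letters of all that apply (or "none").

(A) symmetric: every R-edge is matched by its reverse.
(B) not euclidean: t R u and t R x but not u R x.
(C) not transitive: s R y and y R s but not s R s.
(D) not reflexive: not s R s.

A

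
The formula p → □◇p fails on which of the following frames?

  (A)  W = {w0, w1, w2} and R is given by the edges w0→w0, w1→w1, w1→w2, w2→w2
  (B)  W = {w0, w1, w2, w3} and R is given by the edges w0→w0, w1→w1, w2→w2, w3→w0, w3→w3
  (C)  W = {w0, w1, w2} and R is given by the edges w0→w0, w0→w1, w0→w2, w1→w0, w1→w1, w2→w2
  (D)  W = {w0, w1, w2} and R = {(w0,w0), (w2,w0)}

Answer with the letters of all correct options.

A, B, C, D

The schema p → □◇p is axiom B; it is valid on a frame iff R is symmetric.
(A) R is not symmetric (w1 R w2 but not w2 R w1), so the schema fails here.
(B) R is not symmetric (w3 R w0 but not w0 R w3), so the schema fails here.
(C) R is not symmetric (w0 R w2 but not w2 R w0), so the schema fails here.
(D) R is not symmetric (w2 R w0 but not w0 R w2), so the schema fails here.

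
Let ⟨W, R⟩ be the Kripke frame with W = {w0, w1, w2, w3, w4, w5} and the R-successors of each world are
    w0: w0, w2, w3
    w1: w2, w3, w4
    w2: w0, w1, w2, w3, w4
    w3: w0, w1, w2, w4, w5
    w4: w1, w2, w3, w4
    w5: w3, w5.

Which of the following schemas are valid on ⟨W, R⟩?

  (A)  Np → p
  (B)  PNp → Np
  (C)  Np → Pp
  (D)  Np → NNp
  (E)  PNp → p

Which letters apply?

C, E

R is not reflexive: not w1 R w1.
R is symmetric: every R-edge is matched by its reverse.
R is not transitive: w0 R w2 and w2 R w1 but not w0 R w1.
R is not euclidean: w2 R w0 and w2 R w1 but not w0 R w1.
R is serial: every world has an R-successor.
(A) Np → p is axiom T; it is valid on a frame exactly when R is reflexive. R is not reflexive, so not valid.
(B) PNp → Np is the dual of axiom 5, which corresponds to the euclidean property. R is not euclidean — not valid.
(C) Np → Pp is axiom D; it is valid on a frame exactly when R is serial. R is serial, so valid.
(D) Np → NNp is axiom 4, which corresponds to transitivity. R is not transitive — not valid.
(E) PNp → p (the dual of axiom B) characterises the symmetric frames. R is symmetric — valid.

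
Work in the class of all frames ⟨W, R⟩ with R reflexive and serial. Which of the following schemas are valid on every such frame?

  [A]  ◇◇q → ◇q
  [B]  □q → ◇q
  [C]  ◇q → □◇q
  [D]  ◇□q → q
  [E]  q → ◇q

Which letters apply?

B, E

(A) the dual of axiom 4: valid iff R is transitive. Such an R need not be transitive — not valid.
(B) □q → ◇q is axiom D; it is valid on a frame exactly when R is serial. Every such R is serial, so valid.
(C) ◇q → □◇q is axiom 5; it is valid on a frame exactly when R is euclidean. Such an R need not be euclidean, so not valid.
(D) ◇□q → q (the dual of axiom B) characterises the symmetric frames. Such an R need not be symmetric — not valid.
(E) q → ◇q is the dual of axiom T, which corresponds to reflexivity. Every such R is reflexive — valid.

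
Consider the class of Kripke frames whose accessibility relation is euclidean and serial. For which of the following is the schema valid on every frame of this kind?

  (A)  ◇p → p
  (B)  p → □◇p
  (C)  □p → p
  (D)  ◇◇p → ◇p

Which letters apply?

(A) ◇p → p is the converse of T; it holds exactly when R ⊆ identity. Such an R need not be a subset of the identity — not valid.
(B) p → □◇p is axiom B, which corresponds to symmetry. Such an R need not be symmetric — not valid.
(C) □p → p (axiom T) characterises the reflexive frames. Such an R need not be reflexive — not valid.
(D) the dual of axiom 4: valid iff R is transitive. Such an R need not be transitive — not valid.

none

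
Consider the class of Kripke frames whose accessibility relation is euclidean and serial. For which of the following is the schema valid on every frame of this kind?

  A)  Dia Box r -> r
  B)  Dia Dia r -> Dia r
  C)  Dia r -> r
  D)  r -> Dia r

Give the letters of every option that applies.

(A) the dual of axiom B: valid iff R is symmetric. Such an R need not be symmetric — not valid.
(B) the dual of axiom 4: valid iff R is transitive. Such an R need not be transitive — not valid.
(C) Dia r -> r is valid only on frames where every R-edge is a self-loop. Such an R need not be a subset of the identity — not valid.
(D) r -> Dia r (the dual of axiom T) characterises the reflexive frames. Such an R need not be reflexive — not valid.

none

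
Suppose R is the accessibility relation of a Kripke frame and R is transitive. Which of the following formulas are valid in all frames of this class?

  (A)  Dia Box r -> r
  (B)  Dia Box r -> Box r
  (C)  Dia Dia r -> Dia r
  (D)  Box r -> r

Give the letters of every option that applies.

(A) Dia Box r -> r is the dual of axiom B, which corresponds to symmetry. Such an R need not be symmetric — not valid.
(B) the dual of axiom 5: valid iff R is euclidean. Such an R need not be euclidean — not valid.
(C) Dia Dia r -> Dia r is the dual of axiom 4; it is valid on a frame exactly when R is transitive. Every such R is transitive, so valid.
(D) Box r -> r is axiom T; it is valid on a frame exactly when R is reflexive. Such an R need not be reflexive, so not valid.

C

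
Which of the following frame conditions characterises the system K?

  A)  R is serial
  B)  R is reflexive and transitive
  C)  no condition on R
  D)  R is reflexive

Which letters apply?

(A) this class determines D, not K.
(B) this class determines S4, not K.
(C) K is sound and complete for exactly this class.
(D) this class determines T (= KT), not K.

C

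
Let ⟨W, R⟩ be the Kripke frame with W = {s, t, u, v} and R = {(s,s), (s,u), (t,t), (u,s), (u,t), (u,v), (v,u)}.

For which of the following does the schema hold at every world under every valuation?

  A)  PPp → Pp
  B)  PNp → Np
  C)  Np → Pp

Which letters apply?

R is not transitive: s R u and u R t but not s R t.
R is not euclidean: u R s and u R t but not s R t.
R is serial: every world has an R-successor.
(A) the dual of axiom 4: valid iff R is transitive. R is not transitive — not valid.
(B) PNp → Np is the dual of axiom 5; it is valid on a frame exactly when R is euclidean. R is not euclidean, so not valid.
(C) axiom D: valid iff R is serial. R is serial — valid.

C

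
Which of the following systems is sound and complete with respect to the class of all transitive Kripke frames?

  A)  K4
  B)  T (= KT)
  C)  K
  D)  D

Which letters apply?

(A) K4 is determined by exactly this class.
(B) T (= KT) is determined by the class of reflexive frames.
(C) K is determined by the class of arbitrary frames.
(D) D is determined by the class of serial frames.

A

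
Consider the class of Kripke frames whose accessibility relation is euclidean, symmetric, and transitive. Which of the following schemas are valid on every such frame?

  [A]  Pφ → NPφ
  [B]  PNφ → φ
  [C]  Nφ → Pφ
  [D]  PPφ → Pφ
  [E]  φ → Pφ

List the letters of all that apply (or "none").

A, B, D

(A) Pφ → NPφ is axiom 5, which corresponds to the euclidean property. Every such R is euclidean — valid.
(B) the dual of axiom B: valid iff R is symmetric. Every such R is symmetric — valid.
(C) Nφ → Pφ (axiom D) characterises the serial frames. Such an R need not be serial — not valid.
(D) PPφ → Pφ (the dual of axiom 4) characterises the transitive frames. Every such R is transitive — valid.
(E) φ → Pφ is the dual of axiom T, which corresponds to reflexivity. Such an R need not be reflexive — not valid.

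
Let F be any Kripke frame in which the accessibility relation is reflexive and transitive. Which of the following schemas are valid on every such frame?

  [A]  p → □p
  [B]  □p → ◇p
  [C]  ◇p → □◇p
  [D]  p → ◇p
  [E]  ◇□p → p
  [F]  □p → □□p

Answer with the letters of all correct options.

Reflexive relations are serial.
(A) p → □p is valid only on frames where every R-edge is a self-loop. Such an R need not be a subset of the identity — not valid.
(B) □p → ◇p is axiom D, which corresponds to seriality. Every such R is serial — valid.
(C) ◇p → □◇p is axiom 5, which corresponds to the euclidean property. Such an R need not be euclidean — not valid.
(D) p → ◇p is the dual of axiom T, which corresponds to reflexivity. Every such R is reflexive — valid.
(E) ◇□p → p is the dual of axiom B; it is valid on a frame exactly when R is symmetric. Such an R need not be symmetric, so not valid.
(F) axiom 4: valid iff R is transitive. Every such R is transitive — valid.

B, D, F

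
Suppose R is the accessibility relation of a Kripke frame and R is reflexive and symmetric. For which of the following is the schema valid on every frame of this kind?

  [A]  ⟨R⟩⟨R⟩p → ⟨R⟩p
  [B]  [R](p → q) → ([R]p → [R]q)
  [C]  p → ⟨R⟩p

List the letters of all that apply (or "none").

Reflexive relations are serial.
(A) the dual of axiom 4: valid iff R is transitive. Such an R need not be transitive — not valid.
(B) [R](p → q) → ([R]p → [R]q) is the K axiom; it holds on all frames — valid.
(C) p → ⟨R⟩p is the dual of axiom T; it is valid on a frame exactly when R is reflexive. Every such R is reflexive, so valid.

B, C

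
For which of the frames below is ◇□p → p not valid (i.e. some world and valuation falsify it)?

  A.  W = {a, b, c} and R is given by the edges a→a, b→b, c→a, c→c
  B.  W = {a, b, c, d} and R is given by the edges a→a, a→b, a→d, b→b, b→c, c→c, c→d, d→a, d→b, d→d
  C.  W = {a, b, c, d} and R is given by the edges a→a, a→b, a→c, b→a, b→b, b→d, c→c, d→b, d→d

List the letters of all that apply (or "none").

The schema ◇□p → p is the dual of axiom B; it is valid on a frame iff R is symmetric.
(A) R is not symmetric (c R a but not a R c), so the schema fails here.
(B) R is not symmetric (a R b but not b R a), so the schema fails here.
(C) R is not symmetric (a R c but not c R a), so the schema fails here.

A, B, C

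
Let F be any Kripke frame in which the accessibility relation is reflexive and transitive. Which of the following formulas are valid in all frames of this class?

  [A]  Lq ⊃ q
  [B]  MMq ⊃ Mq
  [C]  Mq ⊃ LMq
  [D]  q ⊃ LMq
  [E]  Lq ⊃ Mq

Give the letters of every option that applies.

A, B, E

Reflexive relations are serial.
(A) Lq ⊃ q (axiom T) characterises the reflexive frames. Every such R is reflexive — valid.
(B) MMq ⊃ Mq is the dual of axiom 4; it is valid on a frame exactly when R is transitive. Every such R is transitive, so valid.
(C) Mq ⊃ LMq is axiom 5; it is valid on a frame exactly when R is euclidean. Such an R need not be euclidean, so not valid.
(D) q ⊃ LMq is axiom B; it is valid on a frame exactly when R is symmetric. Such an R need not be symmetric, so not valid.
(E) Lq ⊃ Mq is axiom D; it is valid on a frame exactly when R is serial. Every such R is serial, so valid.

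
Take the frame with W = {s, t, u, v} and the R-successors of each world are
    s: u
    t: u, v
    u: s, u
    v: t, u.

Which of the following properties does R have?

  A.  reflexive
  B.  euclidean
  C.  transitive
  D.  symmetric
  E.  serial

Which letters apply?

E

(A) not reflexive: not s R s.
(B) not euclidean: t R u and t R v but not u R v.
(C) not transitive: s R u and u R s but not s R s.
(D) not symmetric: t R u but not u R t.
(E) serial: every world has an R-successor.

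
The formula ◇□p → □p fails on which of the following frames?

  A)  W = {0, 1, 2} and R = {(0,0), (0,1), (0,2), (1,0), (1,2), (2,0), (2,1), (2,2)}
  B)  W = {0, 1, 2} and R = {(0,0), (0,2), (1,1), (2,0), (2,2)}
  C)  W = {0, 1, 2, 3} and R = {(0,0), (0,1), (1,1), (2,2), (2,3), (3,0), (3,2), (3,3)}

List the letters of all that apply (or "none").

A, C

The schema ◇□p → □p is the dual of axiom 5; it is valid on a frame iff R is euclidean.
(A) R is not euclidean (0 R 1 and 0 R 1 but not 1 R 1), so the schema fails here.
(B) R is euclidean (any two R-successors of the same world are R-related), so the schema is valid here.
(C) R is not euclidean (0 R 1 and 0 R 0 but not 1 R 0), so the schema fails here.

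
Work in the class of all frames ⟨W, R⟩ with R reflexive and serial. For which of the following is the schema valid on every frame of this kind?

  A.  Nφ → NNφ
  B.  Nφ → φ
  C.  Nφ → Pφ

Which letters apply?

B, C

(A) axiom 4: valid iff R is transitive. Such an R need not be transitive — not valid.
(B) axiom T: valid iff R is reflexive. Every such R is reflexive — valid.
(C) Nφ → Pφ is axiom D; it is valid on a frame exactly when R is serial. Every such R is serial, so valid.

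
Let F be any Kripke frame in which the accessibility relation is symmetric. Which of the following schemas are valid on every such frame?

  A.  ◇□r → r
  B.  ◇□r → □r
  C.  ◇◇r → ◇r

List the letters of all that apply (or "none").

A

(A) ◇□r → r (the dual of axiom B) characterises the symmetric frames. Every such R is symmetric — valid.
(B) the dual of axiom 5: valid iff R is euclidean. Such an R need not be euclidean — not valid.
(C) the dual of axiom 4: valid iff R is transitive. Such an R need not be transitive — not valid.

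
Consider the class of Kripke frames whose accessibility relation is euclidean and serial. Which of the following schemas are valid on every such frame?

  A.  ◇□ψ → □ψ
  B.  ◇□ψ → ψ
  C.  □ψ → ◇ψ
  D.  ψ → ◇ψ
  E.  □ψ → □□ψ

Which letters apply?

(A) ◇□ψ → □ψ is the dual of axiom 5, which corresponds to the euclidean property. Every such R is euclidean — valid.
(B) ◇□ψ → ψ is the dual of axiom B, which corresponds to symmetry. Such an R need not be symmetric — not valid.
(C) axiom D: valid iff R is serial. Every such R is serial — valid.
(D) ψ → ◇ψ is the dual of axiom T; it is valid on a frame exactly when R is reflexive. Such an R need not be reflexive, so not valid.
(E) □ψ → □□ψ is axiom 4; it is valid on a frame exactly when R is transitive. Such an R need not be transitive, so not valid.

A, C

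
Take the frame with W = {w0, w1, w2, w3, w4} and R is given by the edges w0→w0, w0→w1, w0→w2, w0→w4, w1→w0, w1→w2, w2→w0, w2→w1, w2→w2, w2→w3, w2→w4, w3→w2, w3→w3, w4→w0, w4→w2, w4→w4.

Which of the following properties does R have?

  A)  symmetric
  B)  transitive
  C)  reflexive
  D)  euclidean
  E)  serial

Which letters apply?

(A) symmetric: every R-edge is matched by its reverse.
(B) not transitive: w0 R w2 and w2 R w3 but not w0 R w3.
(C) not reflexive: not w1 R w1.
(D) not euclidean: w0 R w1 and w0 R w4 but not w1 R w4.
(E) serial: every world has an R-successor.

A, E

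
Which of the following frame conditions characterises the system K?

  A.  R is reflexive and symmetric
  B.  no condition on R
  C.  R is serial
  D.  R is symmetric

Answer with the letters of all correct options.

B

(A) this class determines B (= KTB), not K.
(B) K is sound and complete for exactly this class.
(C) this class determines D, not K.
(D) this class determines KB, not K.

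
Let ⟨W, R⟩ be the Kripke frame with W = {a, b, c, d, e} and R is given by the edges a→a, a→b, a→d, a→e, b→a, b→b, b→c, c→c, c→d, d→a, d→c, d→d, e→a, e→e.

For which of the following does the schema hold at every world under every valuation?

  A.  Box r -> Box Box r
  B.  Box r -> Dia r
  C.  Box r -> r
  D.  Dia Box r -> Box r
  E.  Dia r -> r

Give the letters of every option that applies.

R is reflexive: each world relates to itself.
R is not transitive: a R b and b R c but not a R c.
R is not euclidean: a R b and a R d but not b R d.
R is serial: every world has an R-successor.
R is not a subset of the identity: a R b with a ≠ b.
(A) Box r -> Box Box r is axiom 4; it is valid on a frame exactly when R is transitive. R is not transitive, so not valid.
(B) Box r -> Dia r is axiom D, which corresponds to seriality. R is serial — valid.
(C) Box r -> r (axiom T) characterises the reflexive frames. R is reflexive — valid.
(D) Dia Box r -> Box r (the dual of axiom 5) characterises the euclidean frames. R is not euclidean — not valid.
(E) Dia r -> r (the converse of T) corresponds to R being a subset of the identity. Here R ⊄ identity, so not valid.

B, C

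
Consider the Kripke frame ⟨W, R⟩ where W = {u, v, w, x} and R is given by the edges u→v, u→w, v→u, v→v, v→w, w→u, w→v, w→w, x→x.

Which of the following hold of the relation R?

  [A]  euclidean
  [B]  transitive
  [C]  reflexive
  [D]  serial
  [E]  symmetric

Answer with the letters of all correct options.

(A) not euclidean: v R u and v R u but not u R u.
(B) not transitive: u R v and v R u but not u R u.
(C) not reflexive: not u R u.
(D) serial: every world has an R-successor.
(E) symmetric: every R-edge is matched by its reverse.

D, E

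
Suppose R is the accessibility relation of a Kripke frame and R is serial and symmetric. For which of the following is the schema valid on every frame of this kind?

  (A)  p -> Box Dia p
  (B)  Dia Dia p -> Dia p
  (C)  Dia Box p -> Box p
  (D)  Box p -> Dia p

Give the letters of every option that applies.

(A) axiom B: valid iff R is symmetric. Every such R is symmetric — valid.
(B) Dia Dia p -> Dia p is the dual of axiom 4; it is valid on a frame exactly when R is transitive. Such an R need not be transitive, so not valid.
(C) Dia Box p -> Box p is the dual of axiom 5, which corresponds to the euclidean property. Such an R need not be euclidean — not valid.
(D) Box p -> Dia p is axiom D, which corresponds to seriality. Every such R is serial — valid.

A, D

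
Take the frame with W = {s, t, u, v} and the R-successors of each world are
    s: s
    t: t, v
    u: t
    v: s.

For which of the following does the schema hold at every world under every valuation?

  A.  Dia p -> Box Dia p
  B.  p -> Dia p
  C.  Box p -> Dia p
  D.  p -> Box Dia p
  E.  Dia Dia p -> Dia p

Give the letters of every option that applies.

R is not reflexive: not u R u.
R is not symmetric: t R v but not v R t.
R is not transitive: t R v and v R s but not t R s.
R is not euclidean: t R v and t R t but not v R t.
R is serial: every world has an R-successor.
(A) axiom 5: valid iff R is euclidean. R is not euclidean — not valid.
(B) p -> Dia p is the dual of axiom T; it is valid on a frame exactly when R is reflexive. R is not reflexive, so not valid.
(C) Box p -> Dia p is axiom D; it is valid on a frame exactly when R is serial. R is serial, so valid.
(D) p -> Box Dia p is axiom B, which corresponds to symmetry. R is not symmetric — not valid.
(E) Dia Dia p -> Dia p (the dual of axiom 4) characterises the transitive frames. R is not transitive — not valid.

C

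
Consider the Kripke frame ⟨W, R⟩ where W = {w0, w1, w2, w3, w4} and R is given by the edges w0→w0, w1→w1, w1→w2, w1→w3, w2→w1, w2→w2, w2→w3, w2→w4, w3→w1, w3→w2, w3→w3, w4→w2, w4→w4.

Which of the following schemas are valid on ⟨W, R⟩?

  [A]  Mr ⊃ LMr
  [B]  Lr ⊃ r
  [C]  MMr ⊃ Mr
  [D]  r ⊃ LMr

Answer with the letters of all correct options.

R is reflexive: each world relates to itself.
R is symmetric: every R-edge is matched by its reverse.
R is not transitive: w1 R w2 and w2 R w4 but not w1 R w4.
R is not euclidean: w2 R w1 and w2 R w4 but not w1 R w4.
(A) Mr ⊃ LMr is axiom 5; it is valid on a frame exactly when R is euclidean. R is not euclidean, so not valid.
(B) Lr ⊃ r (axiom T) characterises the reflexive frames. R is reflexive — valid.
(C) the dual of axiom 4: valid iff R is transitive. R is not transitive — not valid.
(D) r ⊃ LMr is axiom B, which corresponds to symmetry. R is symmetric — valid.

B, D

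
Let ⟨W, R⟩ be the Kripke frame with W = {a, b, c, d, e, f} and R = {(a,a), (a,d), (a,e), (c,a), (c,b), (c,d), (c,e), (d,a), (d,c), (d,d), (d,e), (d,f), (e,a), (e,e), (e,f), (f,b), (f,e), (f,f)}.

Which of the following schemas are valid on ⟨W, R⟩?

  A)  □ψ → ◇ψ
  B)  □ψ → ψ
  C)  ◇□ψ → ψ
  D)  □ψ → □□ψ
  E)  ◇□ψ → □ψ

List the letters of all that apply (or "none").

R is not reflexive: not b R b.
R is not symmetric: c R a but not a R c.
R is not transitive: a R d and d R c but not a R c.
R is not euclidean: a R e and a R d but not e R d.
R is not serial: b has no R-successor.
(A) □ψ → ◇ψ (axiom D) characterises the serial frames. R is not serial — not valid.
(B) □ψ → ψ (axiom T) characterises the reflexive frames. R is not reflexive — not valid.
(C) the dual of axiom B: valid iff R is symmetric. R is not symmetric — not valid.
(D) axiom 4: valid iff R is transitive. R is not transitive — not valid.
(E) the dual of axiom 5: valid iff R is euclidean. R is not euclidean — not valid.

none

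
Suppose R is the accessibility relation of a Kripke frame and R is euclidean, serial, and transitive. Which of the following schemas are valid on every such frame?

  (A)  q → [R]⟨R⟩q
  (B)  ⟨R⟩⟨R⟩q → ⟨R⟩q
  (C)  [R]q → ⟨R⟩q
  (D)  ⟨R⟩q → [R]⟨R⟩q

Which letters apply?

(A) q → [R]⟨R⟩q (axiom B) characterises the symmetric frames. Such an R need not be symmetric — not valid.
(B) ⟨R⟩⟨R⟩q → ⟨R⟩q is the dual of axiom 4, which corresponds to transitivity. Every such R is transitive — valid.
(C) axiom D: valid iff R is serial. Every such R is serial — valid.
(D) ⟨R⟩q → [R]⟨R⟩q is axiom 5, which corresponds to the euclidean property. Every such R is euclidean — valid.

B, C, D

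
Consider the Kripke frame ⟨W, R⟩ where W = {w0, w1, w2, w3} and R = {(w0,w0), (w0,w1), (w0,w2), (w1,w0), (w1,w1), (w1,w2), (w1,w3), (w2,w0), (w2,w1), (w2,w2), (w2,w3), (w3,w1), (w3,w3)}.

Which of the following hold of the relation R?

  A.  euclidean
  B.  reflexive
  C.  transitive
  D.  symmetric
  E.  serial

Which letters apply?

(A) not euclidean: w1 R w0 and w1 R w3 but not w0 R w3.
(B) reflexive: each world relates to itself.
(C) not transitive: w0 R w1 and w1 R w3 but not w0 R w3.
(D) not symmetric: w2 R w3 but not w3 R w2.
(E) serial: every world has an R-successor.

B, E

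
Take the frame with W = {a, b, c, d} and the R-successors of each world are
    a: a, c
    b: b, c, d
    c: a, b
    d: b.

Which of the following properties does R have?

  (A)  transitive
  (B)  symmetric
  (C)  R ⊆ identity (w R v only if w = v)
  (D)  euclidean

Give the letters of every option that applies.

(A) not transitive: a R c and c R b but not a R b.
(B) symmetric: every R-edge is matched by its reverse.
(C) not ⊆ identity: a R c with a ≠ c.
(D) not euclidean: b R c and b R d but not c R d.

B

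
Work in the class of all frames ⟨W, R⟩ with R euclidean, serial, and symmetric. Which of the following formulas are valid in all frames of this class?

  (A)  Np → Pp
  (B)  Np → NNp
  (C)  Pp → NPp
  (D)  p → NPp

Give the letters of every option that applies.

Serial, symmetric and euclidean together give transitive (from symmetry + euclidean) and then reflexive; the relation is an equivalence.
(A) Np → Pp is axiom D; it is valid on a frame exactly when R is serial. Every such R is serial, so valid.
(B) axiom 4: valid iff R is transitive. Every such R is transitive — valid.
(C) Pp → NPp (axiom 5) characterises the euclidean frames. Every such R is euclidean — valid.
(D) p → NPp is axiom B, which corresponds to symmetry. Every such R is symmetric — valid.

A, B, C, D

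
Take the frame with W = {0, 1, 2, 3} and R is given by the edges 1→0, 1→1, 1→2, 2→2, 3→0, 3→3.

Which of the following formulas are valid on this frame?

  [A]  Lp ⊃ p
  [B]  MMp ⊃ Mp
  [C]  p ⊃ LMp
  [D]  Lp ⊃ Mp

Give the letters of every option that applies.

B

R is not reflexive: not 0 R 0.
R is not symmetric: 1 R 0 but not 0 R 1.
R is transitive: R is closed under composition.
R is not serial: 0 has no R-successor.
(A) Lp ⊃ p is axiom T; it is valid on a frame exactly when R is reflexive. R is not reflexive, so not valid.
(B) the dual of axiom 4: valid iff R is transitive. R is transitive — valid.
(C) axiom B: valid iff R is symmetric. R is not symmetric — not valid.
(D) Lp ⊃ Mp is axiom D, which corresponds to seriality. R is not serial — not valid.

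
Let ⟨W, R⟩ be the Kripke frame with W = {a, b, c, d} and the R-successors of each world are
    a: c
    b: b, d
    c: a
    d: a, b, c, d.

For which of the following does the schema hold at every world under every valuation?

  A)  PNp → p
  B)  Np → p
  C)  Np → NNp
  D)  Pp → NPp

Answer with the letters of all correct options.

R is not reflexive: not a R a.
R is not symmetric: d R a but not a R d.
R is not transitive: a R c and c R a but not a R a.
R is not euclidean: d R a and d R b but not a R b.
(A) PNp → p is the dual of axiom B, which corresponds to symmetry. R is not symmetric — not valid.
(B) Np → p is axiom T; it is valid on a frame exactly when R is reflexive. R is not reflexive, so not valid.
(C) axiom 4: valid iff R is transitive. R is not transitive — not valid.
(D) Pp → NPp is axiom 5; it is valid on a frame exactly when R is euclidean. R is not euclidean, so not valid.

none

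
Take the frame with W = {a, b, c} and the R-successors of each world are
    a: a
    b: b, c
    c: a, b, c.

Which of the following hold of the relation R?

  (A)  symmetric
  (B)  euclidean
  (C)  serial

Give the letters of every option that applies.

C

(A) not symmetric: c R a but not a R c.
(B) not euclidean: c R a and c R b but not a R b.
(C) serial: every world has an R-successor.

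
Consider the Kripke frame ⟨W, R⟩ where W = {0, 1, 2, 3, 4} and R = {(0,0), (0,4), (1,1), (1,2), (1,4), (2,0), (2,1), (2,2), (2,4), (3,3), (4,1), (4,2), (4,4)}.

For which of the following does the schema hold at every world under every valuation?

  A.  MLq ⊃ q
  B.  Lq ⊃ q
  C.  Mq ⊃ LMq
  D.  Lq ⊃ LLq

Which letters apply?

B

R is reflexive: each world relates to itself.
R is not symmetric: 0 R 4 but not 4 R 0.
R is not transitive: 0 R 4 and 4 R 1 but not 0 R 1.
R is not euclidean: 0 R 4 and 0 R 0 but not 4 R 0.
(A) MLq ⊃ q is the dual of axiom B; it is valid on a frame exactly when R is symmetric. R is not symmetric, so not valid.
(B) Lq ⊃ q is axiom T, which corresponds to reflexivity. R is reflexive — valid.
(C) Mq ⊃ LMq (axiom 5) characterises the euclidean frames. R is not euclidean — not valid.
(D) Lq ⊃ LLq is axiom 4; it is valid on a frame exactly when R is transitive. R is not transitive, so not valid.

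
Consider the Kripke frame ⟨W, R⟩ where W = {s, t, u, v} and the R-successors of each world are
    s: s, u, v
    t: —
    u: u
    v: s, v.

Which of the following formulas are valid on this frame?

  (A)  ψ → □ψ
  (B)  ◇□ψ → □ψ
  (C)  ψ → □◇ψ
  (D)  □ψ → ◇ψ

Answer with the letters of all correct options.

none

R is not symmetric: s R u but not u R s.
R is not euclidean: s R u and s R s but not u R s.
R is not serial: t has no R-successor.
R is not a subset of the identity: s R u with s ≠ u.
(A) ψ → □ψ (equivalent to ◇p→p) corresponds to R being a subset of the identity. Here R ⊄ identity, so not valid.
(B) ◇□ψ → □ψ is the dual of axiom 5, which corresponds to the euclidean property. R is not euclidean — not valid.
(C) ψ → □◇ψ (axiom B) characterises the symmetric frames. R is not symmetric — not valid.
(D) □ψ → ◇ψ (axiom D) characterises the serial frames. R is not serial — not valid.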